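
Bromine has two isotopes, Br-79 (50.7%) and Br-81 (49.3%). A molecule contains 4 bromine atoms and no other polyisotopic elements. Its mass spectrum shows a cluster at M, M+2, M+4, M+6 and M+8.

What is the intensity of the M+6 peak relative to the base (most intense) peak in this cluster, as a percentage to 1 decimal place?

Term probabilities: M 0.0661, M+2 0.2570, M+4 0.3749, M+6 0.2430, M+8 0.0591. Base peak = M+4.
P(M+4) = C(4,2) × 0.507^2 × 0.493^2 = 6 × 0.257049 × 0.243049 = 0.374853 (base)
P(M+6) = C(4,3) × 0.507^1 × 0.493^3 = 4 × 0.5070 × 0.11982316 = 0.243001
Relative intensity = 0.243001 / 0.374853 × 100 = 64.8

64.8%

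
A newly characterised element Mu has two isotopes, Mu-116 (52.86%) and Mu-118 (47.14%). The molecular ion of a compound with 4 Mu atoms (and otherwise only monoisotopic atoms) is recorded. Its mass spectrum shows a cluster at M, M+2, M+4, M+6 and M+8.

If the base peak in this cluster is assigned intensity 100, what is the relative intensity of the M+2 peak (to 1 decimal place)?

74.8

(0.5286 + 0.4714)^4 gives M 0.0781, M+2 0.2785, M+4 0.3726, M+6 0.2215, M+8 0.0494; the largest is M+4.
P(M+4) = C(4,2) × 0.5286^2 × 0.4714^2 = 6 × 0.27941796 × 0.22221796 = 0.372550 (base)
P(M+2) = C(4,1) × 0.5286^3 × 0.4714^1 = 4 × 0.14770033 × 0.4714 = 0.278504
Relative intensity = 0.278504 / 0.372550 × 100 = 74.8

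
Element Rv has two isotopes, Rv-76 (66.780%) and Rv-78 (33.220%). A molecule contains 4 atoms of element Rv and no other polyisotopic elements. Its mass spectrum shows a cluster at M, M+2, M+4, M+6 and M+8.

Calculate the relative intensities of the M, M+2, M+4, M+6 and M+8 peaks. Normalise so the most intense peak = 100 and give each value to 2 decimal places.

Expanding (0.66780 + 0.33220)^4:
P(M) = 0.66780^4 = 0.198878
P(M+2) = 4 × 0.66780^3 × 0.33220^1 = 0.395730
P(M+4) = 6 × 0.66780^2 × 0.33220^2 = 0.295286
P(M+6) = 4 × 0.66780^1 × 0.33220^3 = 0.097928
P(M+8) = 0.33220^4 = 0.012179
The M+2 peak is largest (0.395730); scaling to 100 gives 50.26 : 100.00 : 74.62 : 24.75 : 3.08.

50.26 : 100.00 : 74.62 : 24.75 : 3.08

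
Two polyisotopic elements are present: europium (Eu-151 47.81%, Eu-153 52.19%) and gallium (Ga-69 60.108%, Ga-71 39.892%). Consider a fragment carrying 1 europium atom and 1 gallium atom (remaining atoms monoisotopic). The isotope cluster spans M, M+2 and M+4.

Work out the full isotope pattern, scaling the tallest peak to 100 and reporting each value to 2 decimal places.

Europium pattern (n=1): 0.4781 : 0.5219
Gallium pattern (n=1): 0.60108 : 0.39892
Convolve the two distributions (both contribute in 2-u steps):
  M: 0.4781×0.60108 = 0.287376
  M+2: 0.4781×0.39892 + 0.5219×0.60108 = 0.504427
  M+4: 0.5219×0.39892 = 0.208196
Scale to base peak (0.504427) = 100: 56.97 : 100.00 : 41.27

56.97 : 100.00 : 41.27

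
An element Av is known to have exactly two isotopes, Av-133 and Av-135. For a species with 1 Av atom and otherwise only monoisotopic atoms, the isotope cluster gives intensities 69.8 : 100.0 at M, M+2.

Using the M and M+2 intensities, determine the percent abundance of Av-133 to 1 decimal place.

41.1%

If p is the fraction of Av that is Av-133, then I(M+2)/I(M) = [C(1,1)·p^0·(1−p)] / p^1 = 1·(1−p)/p = 100.0/69.8 = 1.4327
(1−p)/p = 1.4327/1 = 1.4327  ⇒  p = 1/(1 + 1.4327) = 0.4111
Av-133: 41.1%, Av-135: 58.9%.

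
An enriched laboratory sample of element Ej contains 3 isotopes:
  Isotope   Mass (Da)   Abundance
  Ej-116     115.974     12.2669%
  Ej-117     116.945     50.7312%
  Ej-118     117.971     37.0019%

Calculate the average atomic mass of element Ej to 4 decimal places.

117.2055 Da

Average mass = Σ (abundance × isotope mass) = 0.122669 × 115.974 + 0.507312 × 116.945 + 0.370019 × 117.971
= 14.22641 + 59.32760 + 43.65151 = 117.20552 Da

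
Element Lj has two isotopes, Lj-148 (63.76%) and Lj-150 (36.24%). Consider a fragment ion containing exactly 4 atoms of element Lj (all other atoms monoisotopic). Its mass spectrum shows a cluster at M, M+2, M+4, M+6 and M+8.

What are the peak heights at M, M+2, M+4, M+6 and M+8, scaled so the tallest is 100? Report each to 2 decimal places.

43.98 : 100.00 : 85.26 : 32.31 : 4.59

Each Lj atom is independently Lj-148 (p = 0.6376) or Lj-150 (q = 0.3624); the cluster is the binomial expansion (p + q)^4.
P(M) = 0.6376^4 = 0.165270
P(M+2) = 4 × 0.6376^3 × 0.3624^1 = 0.375745
P(M+4) = 6 × 0.6376^2 × 0.3624^2 = 0.320350
P(M+6) = 4 × 0.6376^1 × 0.3624^3 = 0.121387
P(M+8) = 0.3624^4 = 0.017249
The M+2 peak is largest (0.375745); scaling to 100 gives 43.98 : 100.00 : 85.26 : 32.31 : 4.59.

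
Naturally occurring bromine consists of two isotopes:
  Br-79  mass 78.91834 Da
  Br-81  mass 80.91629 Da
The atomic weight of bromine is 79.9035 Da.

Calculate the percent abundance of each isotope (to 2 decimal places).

Br-79: 50.69%, Br-81: 49.31%

With x = fraction of Br-79 (so Br-81 is 1 − x):
78.91834·x + 80.91629·(1 − x) = 79.9035
(78.91834 − 80.91629)·x = 79.9035 − 80.91629
x = -1.01279 / -1.99795 = 0.50691 → 50.69% Br-79, 49.31% Br-81.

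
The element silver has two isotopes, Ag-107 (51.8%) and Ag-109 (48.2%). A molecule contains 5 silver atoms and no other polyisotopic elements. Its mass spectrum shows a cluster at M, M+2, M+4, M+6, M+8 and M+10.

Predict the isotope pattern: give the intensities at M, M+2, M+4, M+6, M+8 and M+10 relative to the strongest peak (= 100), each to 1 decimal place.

11.5 : 53.7 : 100.0 : 93.1 : 43.3 : 8.1

The 5 Ag atoms are independent, so intensities follow the terms of (0.518 + 0.482)^5.
P(M) = 0.518^5 = 0.037295
P(M+2) = 5 × 0.518^4 × 0.482^1 = 0.173515
P(M+4) = 10 × 0.518^3 × 0.482^2 = 0.322911
P(M+6) = 10 × 0.518^2 × 0.482^3 = 0.300470
P(M+8) = 5 × 0.518^1 × 0.482^4 = 0.139794
P(M+10) = 0.482^5 = 0.026016
The M+4 peak is largest (0.322911); scaling to 100 gives 11.5 : 53.7 : 100.0 : 93.1 : 43.3 : 8.1.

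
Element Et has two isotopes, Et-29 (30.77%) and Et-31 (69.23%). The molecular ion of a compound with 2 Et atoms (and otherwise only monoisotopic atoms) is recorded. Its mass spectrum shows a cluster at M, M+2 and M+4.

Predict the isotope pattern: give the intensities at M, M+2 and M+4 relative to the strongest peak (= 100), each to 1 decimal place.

The 2 Et atoms are independent, so intensities follow the terms of (0.3077 + 0.6923)^2.
P(M) = 0.3077^2 = 0.094679
P(M+2) = 2 × 0.3077^1 × 0.6923^1 = 0.426041
P(M+4) = 0.6923^2 = 0.479279
The M+4 peak is largest (0.479279); scaling to 100 gives 19.8 : 88.9 : 100.0.

19.8 : 88.9 : 100.0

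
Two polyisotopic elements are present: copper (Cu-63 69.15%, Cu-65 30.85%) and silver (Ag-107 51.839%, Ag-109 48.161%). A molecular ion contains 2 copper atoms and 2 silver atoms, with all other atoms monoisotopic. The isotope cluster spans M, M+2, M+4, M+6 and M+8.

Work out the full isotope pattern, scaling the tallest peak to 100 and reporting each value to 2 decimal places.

36.36 : 100.00 : 98.90 : 41.45 : 6.25

Copper pattern (n=2): 0.47817225 : 0.4266555 : 0.09517225
Silver pattern (n=2): 0.26872819 : 0.49932362 : 0.23194819
Convolve the two distributions (both contribute in 2-u steps):
  M: 0.47817225×0.26872819 = 0.128498
  M+2: 0.47817225×0.49932362 + 0.4266555×0.26872819 = 0.353417
  M+4: 0.47817225×0.23194819 + 0.4266555×0.49932362 + 0.09517225×0.26872819 = 0.349526
  M+6: 0.4266555×0.23194819 + 0.09517225×0.49932362 = 0.146484
  M+8: 0.09517225×0.23194819 = 0.022075
Scale to base peak (0.353417) = 100: 36.36 : 100.00 : 98.90 : 41.45 : 6.25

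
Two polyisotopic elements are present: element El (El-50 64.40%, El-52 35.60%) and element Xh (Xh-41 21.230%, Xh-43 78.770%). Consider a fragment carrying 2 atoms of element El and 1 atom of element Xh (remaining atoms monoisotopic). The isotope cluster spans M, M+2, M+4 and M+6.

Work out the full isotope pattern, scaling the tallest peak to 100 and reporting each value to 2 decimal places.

20.76 : 100.00 : 91.52 : 23.54

Element El pattern (n=2): 0.414736 : 0.458528 : 0.126736
Element Xh pattern (n=1): 0.2123 : 0.7877
Convolve the two distributions (both contribute in 2-u steps):
  M: 0.414736×0.2123 = 0.088048
  M+2: 0.414736×0.7877 + 0.458528×0.2123 = 0.424033
  M+4: 0.458528×0.7877 + 0.126736×0.2123 = 0.388089
  M+6: 0.126736×0.7877 = 0.099830
Scale to base peak (0.424033) = 100: 20.76 : 100.00 : 91.52 : 23.54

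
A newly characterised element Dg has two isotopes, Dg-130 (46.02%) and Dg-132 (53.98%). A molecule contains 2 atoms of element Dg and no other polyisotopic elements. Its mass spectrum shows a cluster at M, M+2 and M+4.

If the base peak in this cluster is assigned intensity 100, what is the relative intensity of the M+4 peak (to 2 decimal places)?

Term probabilities: M 0.2118, M+2 0.4968, M+4 0.2914. Base peak = M+2.
P(M+2) = C(2,1) × 0.4602^1 × 0.5398^1 = 2 × 0.4602 × 0.5398 = 0.496832 (base)
P(M+4) = C(2,2) × 0.4602^0 × 0.5398^2 = 1 × 1.0000 × 0.29138404 = 0.291384
Relative intensity = 0.291384 / 0.496832 × 100 = 58.65

58.65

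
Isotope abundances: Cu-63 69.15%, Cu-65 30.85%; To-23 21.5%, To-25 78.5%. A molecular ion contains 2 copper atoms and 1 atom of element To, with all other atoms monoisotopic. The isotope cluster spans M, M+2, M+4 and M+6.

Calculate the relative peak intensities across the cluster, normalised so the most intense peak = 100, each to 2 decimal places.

22.01 : 100.00 : 76.08 : 15.99

Copper pattern (n=2): 0.47817225 : 0.4266555 : 0.09517225
Element To pattern (n=1): 0.2150 : 0.7850
Convolve the two distributions (both contribute in 2-u steps):
  M: 0.47817225×0.2150 = 0.102807
  M+2: 0.47817225×0.7850 + 0.4266555×0.2150 = 0.467096
  M+4: 0.4266555×0.7850 + 0.09517225×0.2150 = 0.355387
  M+6: 0.09517225×0.7850 = 0.074710
Scale to base peak (0.467096) = 100: 22.01 : 100.00 : 76.08 : 15.99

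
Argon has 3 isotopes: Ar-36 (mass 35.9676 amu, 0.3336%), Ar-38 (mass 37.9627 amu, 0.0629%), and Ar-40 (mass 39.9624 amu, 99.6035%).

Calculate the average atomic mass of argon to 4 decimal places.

39.9478 amu

Average mass = Σ (abundance × isotope mass) = 0.003336 × 35.9676 + 0.000629 × 37.9627 + 0.996035 × 39.9624
= 0.11999 + 0.02388 + 39.80395 = 39.94782 amu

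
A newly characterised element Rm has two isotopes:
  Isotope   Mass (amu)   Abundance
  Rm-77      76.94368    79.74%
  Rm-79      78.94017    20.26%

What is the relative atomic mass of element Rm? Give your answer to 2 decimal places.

77.35 amu

Weight each isotope mass by its fractional abundance: 0.7974 × 76.94368 + 0.2026 × 78.94017
= 61.354890 + 15.993278 = 77.348168 amu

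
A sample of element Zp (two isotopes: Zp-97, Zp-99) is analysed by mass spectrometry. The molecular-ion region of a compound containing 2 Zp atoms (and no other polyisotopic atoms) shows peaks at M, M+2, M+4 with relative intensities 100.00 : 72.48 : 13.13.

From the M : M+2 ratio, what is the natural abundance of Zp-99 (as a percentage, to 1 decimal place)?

Let p = fractional abundance of Zp-97. I(M+2)/I(M) = [C(2,1)·p^1·(1−p)] / p^2 = 2·(1−p)/p = 72.48/100.00 = 0.7248
(1−p)/p = 0.7248/2 = 0.3624  ⇒  p = 1/(1 + 0.3624) = 0.7340
Zp-97: 73.4%, Zp-99: 26.6%.

26.6%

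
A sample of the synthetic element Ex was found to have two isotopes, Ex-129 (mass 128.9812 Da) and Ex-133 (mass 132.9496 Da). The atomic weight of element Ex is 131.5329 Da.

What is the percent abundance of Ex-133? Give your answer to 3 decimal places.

With x = fraction of Ex-129 (so Ex-133 is 1 − x):
128.9812·x + 132.9496·(1 − x) = 131.5329
(128.9812 − 132.9496)·x = 131.5329 − 132.9496
x = -1.4167 / -3.9684 = 0.35700 → 35.700% Ex-129, 64.300% Ex-133.

64.300%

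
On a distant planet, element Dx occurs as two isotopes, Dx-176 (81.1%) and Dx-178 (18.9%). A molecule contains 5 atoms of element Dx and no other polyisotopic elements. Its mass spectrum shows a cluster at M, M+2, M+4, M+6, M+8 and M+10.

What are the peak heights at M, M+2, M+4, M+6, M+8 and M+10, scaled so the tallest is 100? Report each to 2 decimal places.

Expanding (0.811 + 0.189)^5:
P(M) = 0.811^5 = 0.350836
P(M+2) = 5 × 0.811^4 × 0.189^1 = 0.408804
P(M+4) = 10 × 0.811^3 × 0.189^2 = 0.190540
P(M+6) = 10 × 0.811^2 × 0.189^3 = 0.044405
P(M+8) = 5 × 0.811^1 × 0.189^4 = 0.005174
P(M+10) = 0.189^5 = 0.000241
The M+2 peak is largest (0.408804); scaling to 100 gives 85.82 : 100.00 : 46.61 : 10.86 : 1.27 : 0.06.

85.82 : 100.00 : 46.61 : 10.86 : 1.27 : 0.06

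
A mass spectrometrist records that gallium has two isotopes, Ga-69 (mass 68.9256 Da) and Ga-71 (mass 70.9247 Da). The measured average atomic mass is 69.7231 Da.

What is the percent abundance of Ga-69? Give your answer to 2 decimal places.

60.11%

Let x be the fractional abundance of Ga-69; then Ga-71 has abundance 1 − x.
68.9256·x + 70.9247·(1 − x) = 69.7231
(68.9256 − 70.9247)·x = 69.7231 − 70.9247
x = -1.2016 / -1.9991 = 0.60107 → 60.11% Ga-69, 39.89% Ga-71.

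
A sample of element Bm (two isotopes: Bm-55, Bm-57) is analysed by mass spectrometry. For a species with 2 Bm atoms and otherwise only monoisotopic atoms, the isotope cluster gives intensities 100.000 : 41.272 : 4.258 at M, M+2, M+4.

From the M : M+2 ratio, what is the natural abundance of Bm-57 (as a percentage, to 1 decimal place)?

If p is the fraction of Bm that is Bm-55, then I(M+2)/I(M) = [C(2,1)·p^1·(1−p)] / p^2 = 2·(1−p)/p = 41.272/100.000 = 0.4127
(1−p)/p = 0.4127/2 = 0.2064  ⇒  p = 1/(1 + 0.2064) = 0.8289
Bm-55: 82.9%, Bm-57: 17.1%.

17.1%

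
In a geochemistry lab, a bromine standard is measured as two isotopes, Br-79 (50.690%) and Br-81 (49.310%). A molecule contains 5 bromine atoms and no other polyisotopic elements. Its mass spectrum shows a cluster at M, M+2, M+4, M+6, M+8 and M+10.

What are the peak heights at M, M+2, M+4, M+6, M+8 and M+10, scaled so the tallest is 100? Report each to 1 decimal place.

10.6 : 51.4 : 100.0 : 97.3 : 47.3 : 9.2

The 5 Br atoms are independent, so intensities follow the terms of (0.50690 + 0.49310)^5.
P(M) = 0.50690^5 = 0.033467
P(M+2) = 5 × 0.50690^4 × 0.49310^1 = 0.162777
P(M+4) = 10 × 0.50690^3 × 0.49310^2 = 0.316692
P(M+6) = 10 × 0.50690^2 × 0.49310^3 = 0.308070
P(M+8) = 5 × 0.50690^1 × 0.49310^4 = 0.149842
P(M+10) = 0.49310^5 = 0.029152
The M+4 peak is largest (0.316692); scaling to 100 gives 10.6 : 51.4 : 100.0 : 97.3 : 47.3 : 9.2.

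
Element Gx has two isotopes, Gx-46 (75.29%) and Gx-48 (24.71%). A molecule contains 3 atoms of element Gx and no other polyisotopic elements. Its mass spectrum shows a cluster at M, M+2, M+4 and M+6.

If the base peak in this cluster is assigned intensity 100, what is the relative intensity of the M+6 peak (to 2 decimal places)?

3.54

Binomial terms of (0.7529 + 0.2471)^3: M 0.4268, M+2 0.4202, M+4 0.1379, M+6 0.0151 → M is the base peak.
P(M) = C(3,0) × 0.7529^3 × 0.2471^0 = 1 × 0.4267877 × 1.0000 = 0.426788 (base)
P(M+6) = C(3,3) × 0.7529^0 × 0.2471^3 = 1 × 1.0000 × 0.01508753 = 0.015088
Relative intensity = 0.015088 / 0.426788 × 100 = 3.54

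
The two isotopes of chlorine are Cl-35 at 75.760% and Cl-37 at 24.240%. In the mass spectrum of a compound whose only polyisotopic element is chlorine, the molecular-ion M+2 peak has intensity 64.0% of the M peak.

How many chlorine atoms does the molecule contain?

2

With n Cl atoms, P(M+2)/P(M) = C(n,1)·p^(n−1)q / p^n = n·q/p = n · 0.24240/0.75760.
n = 0.640 × 0.75760/0.24240 = 2.00 ≈ 2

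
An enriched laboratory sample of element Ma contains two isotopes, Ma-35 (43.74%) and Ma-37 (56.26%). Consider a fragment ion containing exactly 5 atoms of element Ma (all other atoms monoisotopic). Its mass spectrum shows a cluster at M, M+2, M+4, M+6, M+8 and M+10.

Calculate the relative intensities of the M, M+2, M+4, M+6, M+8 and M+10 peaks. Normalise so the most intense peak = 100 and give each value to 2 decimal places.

Each Ma atom is independently Ma-35 (p = 0.4374) or Ma-37 (q = 0.5626); the cluster is the binomial expansion (p + q)^5.
P(M) = 0.4374^5 = 0.016010
P(M+2) = 5 × 0.4374^4 × 0.5626^1 = 0.102964
P(M+4) = 10 × 0.4374^3 × 0.5626^2 = 0.264872
P(M+6) = 10 × 0.4374^2 × 0.5626^3 = 0.340688
P(M+8) = 5 × 0.4374^1 × 0.5626^4 = 0.219103
P(M+10) = 0.5626^5 = 0.056364
The M+6 peak is largest (0.340688); scaling to 100 gives 4.70 : 30.22 : 77.75 : 100.00 : 64.31 : 16.54.

4.70 : 30.22 : 77.75 : 100.00 : 64.31 : 16.54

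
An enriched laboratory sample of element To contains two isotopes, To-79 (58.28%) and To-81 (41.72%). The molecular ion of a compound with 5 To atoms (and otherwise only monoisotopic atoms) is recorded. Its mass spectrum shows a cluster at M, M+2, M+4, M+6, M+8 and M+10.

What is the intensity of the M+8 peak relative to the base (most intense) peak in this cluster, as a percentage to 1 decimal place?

25.6%

Binomial terms of (0.5828 + 0.4172)^5: M 0.0672, M+2 0.2407, M+4 0.3445, M+6 0.2466, M+8 0.0883, M+10 0.0126 → M+4 is the base peak.
P(M+4) = C(5,2) × 0.5828^3 × 0.4172^2 = 10 × 0.19795142 × 0.17405584 = 0.344546 (base)
P(M+8) = C(5,4) × 0.5828^1 × 0.4172^4 = 5 × 0.5828 × 0.03029544 = 0.088281
Relative intensity = 0.088281 / 0.344546 × 100 = 25.6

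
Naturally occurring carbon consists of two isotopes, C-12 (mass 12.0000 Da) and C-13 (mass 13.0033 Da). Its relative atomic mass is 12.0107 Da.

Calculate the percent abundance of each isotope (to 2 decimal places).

With x = fraction of C-12 (so C-13 is 1 − x):
12.0000·x + 13.0033·(1 − x) = 12.0107
(12.0000 − 13.0033)·x = 12.0107 − 13.0033
x = -0.9926 / -1.0033 = 0.98934 → 98.93% C-12, 1.07% C-13.

C-12: 98.93%, C-13: 1.07%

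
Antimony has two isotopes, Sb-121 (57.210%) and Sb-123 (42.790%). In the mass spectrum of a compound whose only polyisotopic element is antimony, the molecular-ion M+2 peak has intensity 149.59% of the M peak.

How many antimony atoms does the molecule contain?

2

For n independent Sb atoms, I(M+2)/I(M) = n · (abundance Sb-123) / (abundance Sb-121) = n · 0.42790/0.57210.
n = 1.4959 × 0.57210/0.42790 = 2.00 ≈ 2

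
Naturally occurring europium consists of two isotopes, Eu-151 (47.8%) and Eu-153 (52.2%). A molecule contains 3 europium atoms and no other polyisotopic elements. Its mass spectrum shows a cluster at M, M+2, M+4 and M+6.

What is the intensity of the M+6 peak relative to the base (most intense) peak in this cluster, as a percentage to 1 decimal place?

Term probabilities: M 0.1092, M+2 0.3578, M+4 0.3907, M+6 0.1422. Base peak = M+4.
P(M+4) = C(3,2) × 0.478^1 × 0.522^2 = 3 × 0.4780 × 0.272484 = 0.390742 (base)
P(M+6) = C(3,3) × 0.478^0 × 0.522^3 = 1 × 1.0000 × 0.14223665 = 0.142237
Relative intensity = 0.142237 / 0.390742 × 100 = 36.4

36.4%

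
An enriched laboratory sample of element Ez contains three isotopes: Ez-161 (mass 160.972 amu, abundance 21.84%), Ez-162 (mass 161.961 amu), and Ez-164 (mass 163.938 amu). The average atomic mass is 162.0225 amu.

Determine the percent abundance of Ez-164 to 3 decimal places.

Let x and y be the fractions of Ez-162 and Ez-164. Then x + y = 1 − 0.2184 = 0.7816 and 161.961x + 163.938y = 162.0225 − 0.2184×160.972 = 126.8662152.
Substituting: 161.961x + 163.938(0.7816 − x) = 126.8662152
(161.961 − 163.938)x = -1.2677256  ⇒  x = 0.64124, y = 0.14036
Ez-162: 64.124%, Ez-164: 14.036%.

14.036%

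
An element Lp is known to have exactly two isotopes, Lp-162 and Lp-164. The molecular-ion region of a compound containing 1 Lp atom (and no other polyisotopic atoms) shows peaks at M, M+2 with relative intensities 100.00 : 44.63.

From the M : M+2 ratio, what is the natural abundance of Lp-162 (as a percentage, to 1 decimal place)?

69.1%

Write p for the Lp-162 fraction. I(M+2)/I(M) = [C(1,1)·p^0·(1−p)] / p^1 = 1·(1−p)/p = 44.63/100.00 = 0.4463
(1−p)/p = 0.4463/1 = 0.4463  ⇒  p = 1/(1 + 0.4463) = 0.6914
Lp-162: 69.1%, Lp-164: 30.9%.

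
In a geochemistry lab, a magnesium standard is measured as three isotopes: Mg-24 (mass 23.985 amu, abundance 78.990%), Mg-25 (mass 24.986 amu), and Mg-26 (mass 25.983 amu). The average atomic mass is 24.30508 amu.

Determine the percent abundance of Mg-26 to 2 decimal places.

11.01%

The remaining 21.010% is split between Mg-25 (fraction x) and Mg-26 (fraction 0.21010 − x).
Substituting: 24.986x + 25.983(0.21010 − x) = 5.3593285
(24.986 − 25.983)x = -0.0996998  ⇒  x = 0.10000, y = 0.11010
Mg-25: 10.00%, Mg-26: 11.01%.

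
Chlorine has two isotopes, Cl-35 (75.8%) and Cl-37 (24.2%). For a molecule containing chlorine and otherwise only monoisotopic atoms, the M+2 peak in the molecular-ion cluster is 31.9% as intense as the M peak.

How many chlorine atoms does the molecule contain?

For n independent Cl atoms, I(M+2)/I(M) = n · (abundance Cl-37) / (abundance Cl-35) = n · 0.242/0.758.
n = 0.319 × 0.758/0.242 = 1.00 ≈ 1

1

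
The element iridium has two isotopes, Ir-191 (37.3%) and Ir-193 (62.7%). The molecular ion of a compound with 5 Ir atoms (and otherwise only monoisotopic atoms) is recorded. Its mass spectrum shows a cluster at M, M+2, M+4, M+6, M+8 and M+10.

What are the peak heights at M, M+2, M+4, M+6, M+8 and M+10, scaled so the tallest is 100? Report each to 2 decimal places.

Each Ir atom is independently Ir-191 (p = 0.373) or Ir-193 (q = 0.627); the cluster is the binomial expansion (p + q)^5.
P(M) = 0.373^5 = 0.007220
P(M+2) = 5 × 0.373^4 × 0.627^1 = 0.060684
P(M+4) = 10 × 0.373^3 × 0.627^2 = 0.204015
P(M+6) = 10 × 0.373^2 × 0.627^3 = 0.342942
P(M+8) = 5 × 0.373^1 × 0.627^4 = 0.288237
P(M+10) = 0.627^5 = 0.096903
The M+6 peak is largest (0.342942); scaling to 100 gives 2.11 : 17.70 : 59.49 : 100.00 : 84.05 : 28.26.

2.11 : 17.70 : 59.49 : 100.00 : 84.05 : 28.26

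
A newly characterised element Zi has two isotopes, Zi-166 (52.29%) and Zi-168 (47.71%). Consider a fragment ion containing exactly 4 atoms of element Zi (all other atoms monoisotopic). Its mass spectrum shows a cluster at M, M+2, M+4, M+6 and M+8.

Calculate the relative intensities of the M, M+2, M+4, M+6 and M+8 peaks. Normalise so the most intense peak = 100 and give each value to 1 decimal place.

20.0 : 73.1 : 100.0 : 60.8 : 13.9

The 4 Zi atoms are independent, so intensities follow the terms of (0.5229 + 0.4771)^4.
P(M) = 0.5229^4 = 0.074761
P(M+2) = 4 × 0.5229^3 × 0.4771^1 = 0.272851
P(M+4) = 6 × 0.5229^2 × 0.4771^2 = 0.373428
P(M+6) = 4 × 0.5229^1 × 0.4771^3 = 0.227147
P(M+8) = 0.4771^4 = 0.051813
The M+4 peak is largest (0.373428); scaling to 100 gives 20.0 : 73.1 : 100.0 : 60.8 : 13.9.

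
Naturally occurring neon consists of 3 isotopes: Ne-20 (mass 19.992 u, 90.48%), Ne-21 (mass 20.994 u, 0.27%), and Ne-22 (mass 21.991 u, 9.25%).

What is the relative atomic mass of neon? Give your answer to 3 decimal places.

Ar = Σ fᵢ·mᵢ = 0.9048 × 19.992 + 0.0027 × 20.994 + 0.0925 × 21.991
= 18.0888 + 0.0567 + 2.0342 = 20.1797 u

20.180 u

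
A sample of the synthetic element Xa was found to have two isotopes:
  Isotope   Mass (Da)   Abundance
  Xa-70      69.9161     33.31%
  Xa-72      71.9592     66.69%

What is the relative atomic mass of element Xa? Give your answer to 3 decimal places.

71.279 Da

Average mass = Σ (abundance × isotope mass) = 0.3331 × 69.9161 + 0.6669 × 71.9592
= 23.28905 + 47.98959 = 71.27864 Da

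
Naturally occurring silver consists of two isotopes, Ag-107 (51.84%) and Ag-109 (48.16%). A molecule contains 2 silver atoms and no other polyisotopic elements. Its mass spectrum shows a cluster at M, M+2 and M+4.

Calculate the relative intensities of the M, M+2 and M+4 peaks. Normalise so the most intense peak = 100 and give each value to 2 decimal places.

Each Ag atom is independently Ag-107 (p = 0.5184) or Ag-109 (q = 0.4816); the cluster is the binomial expansion (p + q)^2.
P(M) = 0.5184^2 = 0.268739
P(M+2) = 2 × 0.5184^1 × 0.4816^1 = 0.499323
P(M+4) = 0.4816^2 = 0.231939
The M+2 peak is largest (0.499323); scaling to 100 gives 53.82 : 100.00 : 46.45.

53.82 : 100.00 : 46.45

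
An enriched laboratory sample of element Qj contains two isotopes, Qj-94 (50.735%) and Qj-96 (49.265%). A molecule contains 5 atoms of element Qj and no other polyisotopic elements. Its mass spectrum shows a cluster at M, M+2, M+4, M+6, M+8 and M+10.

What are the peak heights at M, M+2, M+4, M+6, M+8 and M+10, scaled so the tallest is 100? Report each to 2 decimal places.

10.61 : 51.49 : 100.00 : 97.10 : 47.14 : 9.16

The 5 Qj atoms are independent, so intensities follow the terms of (0.50735 + 0.49265)^5.
P(M) = 0.50735^5 = 0.033615
P(M+2) = 5 × 0.50735^4 × 0.49265^1 = 0.163207
P(M+4) = 10 × 0.50735^3 × 0.49265^2 = 0.316957
P(M+6) = 10 × 0.50735^2 × 0.49265^3 = 0.307773
P(M+8) = 5 × 0.50735^1 × 0.49265^4 = 0.149428
P(M+10) = 0.49265^5 = 0.029020
The M+4 peak is largest (0.316957); scaling to 100 gives 10.61 : 51.49 : 100.00 : 97.10 : 47.14 : 9.16.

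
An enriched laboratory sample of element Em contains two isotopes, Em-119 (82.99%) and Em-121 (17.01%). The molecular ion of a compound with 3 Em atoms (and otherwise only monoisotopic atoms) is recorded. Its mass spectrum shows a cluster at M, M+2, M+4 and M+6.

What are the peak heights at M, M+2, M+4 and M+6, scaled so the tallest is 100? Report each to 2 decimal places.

Expanding (0.8299 + 0.1701)^3:
P(M) = 0.8299^3 = 0.571580
P(M+2) = 3 × 0.8299^2 × 0.1701^1 = 0.351461
P(M+4) = 3 × 0.8299^1 × 0.1701^2 = 0.072037
P(M+6) = 0.1701^3 = 0.004922
The M peak is largest (0.571580); scaling to 100 gives 100.00 : 61.49 : 12.60 : 0.86.

100.00 : 61.49 : 12.60 : 0.86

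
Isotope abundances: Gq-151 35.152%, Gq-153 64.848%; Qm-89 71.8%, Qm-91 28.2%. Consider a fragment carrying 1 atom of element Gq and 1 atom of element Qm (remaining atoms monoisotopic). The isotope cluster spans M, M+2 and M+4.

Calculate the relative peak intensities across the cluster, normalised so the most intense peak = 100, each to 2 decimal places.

Element Gq pattern (n=1): 0.35152 : 0.64848
Element Qm pattern (n=1): 0.7180 : 0.2820
Convolve the two distributions (both contribute in 2-u steps):
  M: 0.35152×0.7180 = 0.252391
  M+2: 0.35152×0.2820 + 0.64848×0.7180 = 0.564737
  M+4: 0.64848×0.2820 = 0.182871
Scale to base peak (0.564737) = 100: 44.69 : 100.00 : 32.38

44.69 : 100.00 : 32.38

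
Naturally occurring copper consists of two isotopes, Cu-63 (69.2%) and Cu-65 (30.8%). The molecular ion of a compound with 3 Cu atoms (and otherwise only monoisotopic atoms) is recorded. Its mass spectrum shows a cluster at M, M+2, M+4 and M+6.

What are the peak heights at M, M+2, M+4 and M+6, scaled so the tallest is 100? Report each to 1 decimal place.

Each Cu atom is independently Cu-63 (p = 0.692) or Cu-65 (q = 0.308); the cluster is the binomial expansion (p + q)^3.
P(M) = 0.692^3 = 0.331374
P(M+2) = 3 × 0.692^2 × 0.308^1 = 0.442470
P(M+4) = 3 × 0.692^1 × 0.308^2 = 0.196938
P(M+6) = 0.308^3 = 0.029218
The M+2 peak is largest (0.442470); scaling to 100 gives 74.9 : 100.0 : 44.5 : 6.6.

74.9 : 100.0 : 44.5 : 6.6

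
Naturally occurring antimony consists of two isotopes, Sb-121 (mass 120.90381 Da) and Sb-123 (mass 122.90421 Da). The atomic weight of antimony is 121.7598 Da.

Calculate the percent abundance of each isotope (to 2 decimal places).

Sb-121: 57.21%, Sb-123: 42.79%

With x = fraction of Sb-121 (so Sb-123 is 1 − x):
120.90381·x + 122.90421·(1 − x) = 121.7598
(120.90381 − 122.90421)·x = 121.7598 − 122.90421
x = -1.14441 / -2.00040 = 0.57209 → 57.21% Sb-121, 42.79% Sb-123.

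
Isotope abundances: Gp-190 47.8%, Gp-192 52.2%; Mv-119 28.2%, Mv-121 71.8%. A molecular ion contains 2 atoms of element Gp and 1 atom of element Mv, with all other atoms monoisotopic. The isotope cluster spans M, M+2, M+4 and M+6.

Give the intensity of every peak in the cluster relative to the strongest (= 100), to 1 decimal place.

14.8 : 70.0 : 100.0 : 45.0

Element Gp pattern (n=2): 0.228484 : 0.499032 : 0.272484
Element Mv pattern (n=1): 0.2820 : 0.7180
Convolve the two distributions (both contribute in 2-u steps):
  M: 0.228484×0.2820 = 0.064432
  M+2: 0.228484×0.7180 + 0.499032×0.2820 = 0.304779
  M+4: 0.499032×0.7180 + 0.272484×0.2820 = 0.435145
  M+6: 0.272484×0.7180 = 0.195644
Scale to base peak (0.435145) = 100: 14.8 : 70.0 : 100.0 : 45.0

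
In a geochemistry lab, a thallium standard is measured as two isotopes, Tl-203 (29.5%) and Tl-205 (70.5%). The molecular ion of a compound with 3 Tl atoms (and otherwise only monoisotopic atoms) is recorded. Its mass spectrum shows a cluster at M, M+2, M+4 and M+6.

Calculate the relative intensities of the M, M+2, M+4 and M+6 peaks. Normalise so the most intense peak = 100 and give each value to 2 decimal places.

The 3 Tl atoms are independent, so intensities follow the terms of (0.295 + 0.705)^3.
P(M) = 0.295^3 = 0.025672
P(M+2) = 3 × 0.295^2 × 0.705^1 = 0.184058
P(M+4) = 3 × 0.295^1 × 0.705^2 = 0.439867
P(M+6) = 0.705^3 = 0.350403
The M+4 peak is largest (0.439867); scaling to 100 gives 5.84 : 41.84 : 100.00 : 79.66.

5.84 : 41.84 : 100.00 : 79.66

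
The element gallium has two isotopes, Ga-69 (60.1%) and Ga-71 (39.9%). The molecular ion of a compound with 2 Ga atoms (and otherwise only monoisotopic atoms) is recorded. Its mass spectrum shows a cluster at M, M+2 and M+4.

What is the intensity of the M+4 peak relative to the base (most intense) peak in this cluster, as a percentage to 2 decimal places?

33.19%

Binomial terms of (0.601 + 0.399)^2: M 0.3612, M+2 0.4796, M+4 0.1592 → M+2 is the base peak.
P(M+2) = C(2,1) × 0.601^1 × 0.399^1 = 2 × 0.6010 × 0.3990 = 0.479598 (base)
P(M+4) = C(2,2) × 0.601^0 × 0.399^2 = 1 × 1.0000 × 0.159201 = 0.159201
Relative intensity = 0.159201 / 0.479598 × 100 = 33.19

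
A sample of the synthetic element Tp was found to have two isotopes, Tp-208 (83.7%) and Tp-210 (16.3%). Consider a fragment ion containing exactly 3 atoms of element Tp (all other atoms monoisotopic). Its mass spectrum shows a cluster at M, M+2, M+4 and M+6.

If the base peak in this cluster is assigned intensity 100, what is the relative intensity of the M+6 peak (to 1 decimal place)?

Binomial terms of (0.837 + 0.163)^3: M 0.5864, M+2 0.3426, M+4 0.0667, M+6 0.0043 → M is the base peak.
P(M) = C(3,0) × 0.837^3 × 0.163^0 = 1 × 0.58637625 × 1.0000 = 0.586376 (base)
P(M+6) = C(3,3) × 0.837^0 × 0.163^3 = 1 × 1.0000 × 0.00433075 = 0.004331
Relative intensity = 0.004331 / 0.586376 × 100 = 0.7

0.7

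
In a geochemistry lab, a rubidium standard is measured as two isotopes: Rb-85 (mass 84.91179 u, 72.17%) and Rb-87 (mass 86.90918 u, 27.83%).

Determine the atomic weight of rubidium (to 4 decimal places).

85.4677 u

Weight each isotope mass by its fractional abundance: 0.7217 × 84.91179 + 0.2783 × 86.90918
= 61.280839 + 24.186825 = 85.467664 u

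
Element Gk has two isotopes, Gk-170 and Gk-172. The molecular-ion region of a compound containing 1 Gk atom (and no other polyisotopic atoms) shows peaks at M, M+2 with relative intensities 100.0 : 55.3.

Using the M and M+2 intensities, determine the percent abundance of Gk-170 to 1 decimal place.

Let p = fractional abundance of Gk-170. I(M+2)/I(M) = [C(1,1)·p^0·(1−p)] / p^1 = 1·(1−p)/p = 55.3/100.0 = 0.5530
(1−p)/p = 0.5530/1 = 0.5530  ⇒  p = 1/(1 + 0.5530) = 0.6439
Gk-170: 64.4%, Gk-172: 35.6%.

64.4%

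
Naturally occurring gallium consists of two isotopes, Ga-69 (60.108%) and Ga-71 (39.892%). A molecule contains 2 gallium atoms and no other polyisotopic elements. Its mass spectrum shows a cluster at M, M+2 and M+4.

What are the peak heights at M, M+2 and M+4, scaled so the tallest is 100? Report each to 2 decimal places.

75.34 : 100.00 : 33.18

The 2 Ga atoms are independent, so intensities follow the terms of (0.60108 + 0.39892)^2.
P(M) = 0.60108^2 = 0.361297
P(M+2) = 2 × 0.60108^1 × 0.39892^1 = 0.479566
P(M+4) = 0.39892^2 = 0.159137
The M+2 peak is largest (0.479566); scaling to 100 gives 75.34 : 100.00 : 33.18.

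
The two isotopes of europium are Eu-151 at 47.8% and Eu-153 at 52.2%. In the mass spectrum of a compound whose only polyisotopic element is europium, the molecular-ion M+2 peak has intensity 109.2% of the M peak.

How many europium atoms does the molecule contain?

With n Eu atoms, P(M+2)/P(M) = C(n,1)·p^(n−1)q / p^n = n·q/p = n · 0.522/0.478.
n = 1.092 × 0.478/0.522 = 1.00 ≈ 1

1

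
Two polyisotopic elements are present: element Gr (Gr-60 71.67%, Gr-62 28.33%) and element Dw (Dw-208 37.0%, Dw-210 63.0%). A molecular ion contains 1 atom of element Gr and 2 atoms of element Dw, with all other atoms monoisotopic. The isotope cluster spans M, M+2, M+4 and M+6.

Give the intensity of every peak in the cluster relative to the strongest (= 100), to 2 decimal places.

Element Gr pattern (n=1): 0.7167 : 0.2833
Element Dw pattern (n=2): 0.1369 : 0.4662 : 0.3969
Convolve the two distributions (both contribute in 2-u steps):
  M: 0.7167×0.1369 = 0.098116
  M+2: 0.7167×0.4662 + 0.2833×0.1369 = 0.372909
  M+4: 0.7167×0.3969 + 0.2833×0.4662 = 0.416533
  M+6: 0.2833×0.3969 = 0.112442
Scale to base peak (0.416533) = 100: 23.56 : 89.53 : 100.00 : 26.99

23.56 : 89.53 : 100.00 : 26.99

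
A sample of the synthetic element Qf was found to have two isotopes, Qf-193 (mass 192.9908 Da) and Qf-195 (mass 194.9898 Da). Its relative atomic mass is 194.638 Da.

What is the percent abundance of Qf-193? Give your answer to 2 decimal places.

17.60%

Writing the weighted mean with unknown fraction x of Qf-193:
192.9908·x + 194.9898·(1 − x) = 194.638
(192.9908 − 194.9898)·x = 194.638 − 194.9898
x = -0.3518 / -1.9990 = 0.17599 → 17.60% Qf-193, 82.40% Qf-195.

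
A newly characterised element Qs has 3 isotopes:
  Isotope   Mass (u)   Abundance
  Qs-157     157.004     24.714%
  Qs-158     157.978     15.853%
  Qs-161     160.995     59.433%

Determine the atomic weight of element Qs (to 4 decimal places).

159.5304 u

Weight each isotope mass by its fractional abundance: 0.24714 × 157.004 + 0.15853 × 157.978 + 0.59433 × 160.995
= 38.80197 + 25.04425 + 95.68416 = 159.53038 u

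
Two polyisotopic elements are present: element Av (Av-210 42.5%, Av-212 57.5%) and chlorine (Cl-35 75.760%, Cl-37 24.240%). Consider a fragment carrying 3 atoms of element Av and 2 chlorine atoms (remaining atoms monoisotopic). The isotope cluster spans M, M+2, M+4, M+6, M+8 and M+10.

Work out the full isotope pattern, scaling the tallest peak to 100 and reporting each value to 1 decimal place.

12.2 : 57.4 : 100.0 : 78.2 : 26.2 : 3.1

Element Av pattern (n=3): 0.07676562 : 0.31157812 : 0.42154687 : 0.19010937
Chlorine pattern (n=2): 0.57395776 : 0.36728448 : 0.05875776
Convolve the two distributions (both contribute in 2-u steps):
  M: 0.07676562×0.57395776 = 0.044060
  M+2: 0.07676562×0.36728448 + 0.31157812×0.57395776 = 0.207028
  M+4: 0.07676562×0.05875776 + 0.31157812×0.36728448 + 0.42154687×0.57395776 = 0.360898
  M+6: 0.31157812×0.05875776 + 0.42154687×0.36728448 + 0.19010937×0.57395776 = 0.282250
  M+8: 0.42154687×0.05875776 + 0.19010937×0.36728448 = 0.094593
  M+10: 0.19010937×0.05875776 = 0.011170
Scale to base peak (0.360898) = 100: 12.2 : 57.4 : 100.0 : 78.2 : 26.2 : 3.1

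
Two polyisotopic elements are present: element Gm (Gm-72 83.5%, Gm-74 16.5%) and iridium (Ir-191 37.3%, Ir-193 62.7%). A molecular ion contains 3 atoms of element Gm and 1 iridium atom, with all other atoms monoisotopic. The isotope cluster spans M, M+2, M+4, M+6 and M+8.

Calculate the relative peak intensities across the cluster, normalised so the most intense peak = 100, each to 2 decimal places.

Element Gm pattern (n=3): 0.58218287 : 0.34512638 : 0.06819863 : 0.00449213
Iridium pattern (n=1): 0.3730 : 0.6270
Convolve the two distributions (both contribute in 2-u steps):
  M: 0.58218287×0.3730 = 0.217154
  M+2: 0.58218287×0.6270 + 0.34512638×0.3730 = 0.493761
  M+4: 0.34512638×0.6270 + 0.06819863×0.3730 = 0.241832
  M+6: 0.06819863×0.6270 + 0.00449213×0.3730 = 0.044436
  M+8: 0.00449213×0.6270 = 0.002817
Scale to base peak (0.493761) = 100: 43.98 : 100.00 : 48.98 : 9.00 : 0.57

43.98 : 100.00 : 48.98 : 9.00 : 0.57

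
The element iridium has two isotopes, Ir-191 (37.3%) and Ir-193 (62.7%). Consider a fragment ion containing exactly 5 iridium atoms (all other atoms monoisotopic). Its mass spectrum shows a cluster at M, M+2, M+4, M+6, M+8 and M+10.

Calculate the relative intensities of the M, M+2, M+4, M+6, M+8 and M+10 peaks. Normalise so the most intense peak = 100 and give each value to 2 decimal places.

2.11 : 17.70 : 59.49 : 100.00 : 84.05 : 28.26

The 5 Ir atoms are independent, so intensities follow the terms of (0.373 + 0.627)^5.
P(M) = 0.373^5 = 0.007220
P(M+2) = 5 × 0.373^4 × 0.627^1 = 0.060684
P(M+4) = 10 × 0.373^3 × 0.627^2 = 0.204015
P(M+6) = 10 × 0.373^2 × 0.627^3 = 0.342942
P(M+8) = 5 × 0.373^1 × 0.627^4 = 0.288237
P(M+10) = 0.627^5 = 0.096903
The M+6 peak is largest (0.342942); scaling to 100 gives 2.11 : 17.70 : 59.49 : 100.00 : 84.05 : 28.26.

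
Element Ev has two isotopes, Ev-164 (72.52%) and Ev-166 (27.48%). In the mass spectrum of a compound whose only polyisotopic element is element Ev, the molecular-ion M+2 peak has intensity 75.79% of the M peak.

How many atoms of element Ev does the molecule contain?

2

With n Ev atoms, P(M+2)/P(M) = C(n,1)·p^(n−1)q / p^n = n·q/p = n · 0.2748/0.7252.
n = 0.7579 × 0.7252/0.2748 = 2.00 ≈ 2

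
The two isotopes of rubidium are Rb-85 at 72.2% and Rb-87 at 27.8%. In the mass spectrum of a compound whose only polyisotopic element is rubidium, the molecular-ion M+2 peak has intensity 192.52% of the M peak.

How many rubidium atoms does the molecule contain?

5

The M+2/M ratio from n Rb atoms is n · q/p = n · 0.278/0.722.
n = 1.9252 × 0.722/0.278 = 5.00 ≈ 5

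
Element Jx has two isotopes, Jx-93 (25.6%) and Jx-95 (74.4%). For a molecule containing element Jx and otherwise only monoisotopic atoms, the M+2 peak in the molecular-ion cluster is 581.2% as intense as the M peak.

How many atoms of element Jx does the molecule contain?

2

The M+2/M ratio from n Jx atoms is n · q/p = n · 0.744/0.256.
n = 5.812 × 0.256/0.744 = 2.00 ≈ 2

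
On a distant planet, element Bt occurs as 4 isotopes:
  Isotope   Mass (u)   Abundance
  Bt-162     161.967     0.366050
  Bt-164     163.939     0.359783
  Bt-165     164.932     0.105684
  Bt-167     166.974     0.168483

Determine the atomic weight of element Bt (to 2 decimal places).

The abundance-weighted mean is 0.366050 × 161.967 + 0.359783 × 163.939 + 0.105684 × 164.932 + 0.168483 × 166.974
= 59.2880 + 58.9825 + 17.4307 + 28.1323 = 163.8335 u

163.83 u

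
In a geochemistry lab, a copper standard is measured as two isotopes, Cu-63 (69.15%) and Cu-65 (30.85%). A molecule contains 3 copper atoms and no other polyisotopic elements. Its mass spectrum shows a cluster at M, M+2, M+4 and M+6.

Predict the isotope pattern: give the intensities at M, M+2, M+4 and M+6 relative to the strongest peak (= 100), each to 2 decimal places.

74.72 : 100.00 : 44.61 : 6.63

Expanding (0.6915 + 0.3085)^3:
P(M) = 0.6915^3 = 0.330656
P(M+2) = 3 × 0.6915^2 × 0.3085^1 = 0.442548
P(M+4) = 3 × 0.6915^1 × 0.3085^2 = 0.197435
P(M+6) = 0.3085^3 = 0.029361
The M+2 peak is largest (0.442548); scaling to 100 gives 74.72 : 100.00 : 44.61 : 6.63.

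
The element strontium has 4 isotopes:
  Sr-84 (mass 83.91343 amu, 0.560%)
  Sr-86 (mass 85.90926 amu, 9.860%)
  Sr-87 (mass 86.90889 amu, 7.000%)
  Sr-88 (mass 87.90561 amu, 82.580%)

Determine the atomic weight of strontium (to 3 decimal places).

Weight each isotope mass by its fractional abundance: 0.00560 × 83.91343 + 0.09860 × 85.90926 + 0.07000 × 86.90889 + 0.82580 × 87.90561
= 0.469915 + 8.470653 + 6.083622 + 72.592453 = 87.616643 amu

87.617 amu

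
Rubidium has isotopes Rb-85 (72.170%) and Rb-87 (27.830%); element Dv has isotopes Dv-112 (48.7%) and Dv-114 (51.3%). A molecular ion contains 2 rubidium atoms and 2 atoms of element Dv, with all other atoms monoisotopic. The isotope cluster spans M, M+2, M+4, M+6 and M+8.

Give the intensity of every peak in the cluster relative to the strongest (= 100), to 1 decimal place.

34.7 : 99.8 : 100.0 : 40.5 : 5.7

Rubidium pattern (n=2): 0.52085089 : 0.40169822 : 0.07745089
Element Dv pattern (n=2): 0.237169 : 0.499662 : 0.263169
Convolve the two distributions (both contribute in 2-u steps):
  M: 0.52085089×0.237169 = 0.123530
  M+2: 0.52085089×0.499662 + 0.40169822×0.237169 = 0.355520
  M+4: 0.52085089×0.263169 + 0.40169822×0.499662 + 0.07745089×0.237169 = 0.356154
  M+6: 0.40169822×0.263169 + 0.07745089×0.499662 = 0.144414
  M+8: 0.07745089×0.263169 = 0.020383
Scale to base peak (0.356154) = 100: 34.7 : 99.8 : 100.0 : 40.5 : 5.7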